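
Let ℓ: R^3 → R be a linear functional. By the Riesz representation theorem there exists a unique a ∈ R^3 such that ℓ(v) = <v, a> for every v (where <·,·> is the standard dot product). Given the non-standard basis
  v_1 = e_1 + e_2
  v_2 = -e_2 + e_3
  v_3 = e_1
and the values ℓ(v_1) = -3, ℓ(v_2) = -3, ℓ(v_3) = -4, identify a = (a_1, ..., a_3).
a = (-4, 1, -2)

Write a = (a_1, ..., a_3) in the standard basis. For each basis vector v_i, ℓ(v_i) = <v_i, a> is a linear equation in the a_j's. Collect the n equations into a matrix system V a = ℓ, where row i of V is v_i (expressed in the standard basis). Since V is invertible (lower-triangular with 1s on the diagonal, up to permutation), solve by back-substitution:
  V =
[[1, 1, 0],
 [0, -1, 1],
 [1, 0, 0]]
  V a = (-3, -3, -4)
Solving gives a = (-4, 1, -2).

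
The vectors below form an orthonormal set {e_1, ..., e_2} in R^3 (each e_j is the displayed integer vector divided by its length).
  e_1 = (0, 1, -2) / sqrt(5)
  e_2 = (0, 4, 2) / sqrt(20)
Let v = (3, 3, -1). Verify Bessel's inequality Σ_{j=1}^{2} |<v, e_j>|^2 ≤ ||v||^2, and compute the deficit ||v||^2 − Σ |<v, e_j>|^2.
Σ |<v, e_j>|^2 = 10; ||v||^2 = 19; deficit = 9

Write each e_j = u_j / sqrt(<u_j, u_j>) where u_j is the displayed integer vector. Then <v, e_j> = <v, u_j> / sqrt(<u_j, u_j>), so |<v, e_j>|^2 = <v, u_j>^2 / <u_j, u_j>.
Coefficients: <v, e_1> = 5/sqrt(5), <v, e_2> = 10/sqrt(20).
Square and sum: Σ |<v, e_j>|^2 = 10.
Compute ||v||^2 = v·v = 19.
Deficit = 19 − 10 = 9 ≥ 0, confirming Bessel's inequality. (The deficit equals ||v − Σ <v,e_j> e_j||^2, the squared distance from v to span{e_j}.)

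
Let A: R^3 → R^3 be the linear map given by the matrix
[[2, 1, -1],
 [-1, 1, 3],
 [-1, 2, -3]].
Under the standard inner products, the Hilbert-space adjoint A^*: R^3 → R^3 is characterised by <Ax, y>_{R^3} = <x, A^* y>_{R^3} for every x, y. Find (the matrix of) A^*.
A^* = A^T =
[[2, -1, -1],
 [1, 1, 2],
 [-1, 3, -3]]

For real matrices with standard dot products, the defining identity <Ax, y> = <x, A^* y> gives (Ax)^T y = x^T (A^*) y, i.e. x^T A^T y = x^T (A^*) y. Since this holds for all x, y, we must have A^* = A^T. Therefore
A^* =
[[2, -1, -1],
 [1, 1, 2],
 [-1, 3, -3]].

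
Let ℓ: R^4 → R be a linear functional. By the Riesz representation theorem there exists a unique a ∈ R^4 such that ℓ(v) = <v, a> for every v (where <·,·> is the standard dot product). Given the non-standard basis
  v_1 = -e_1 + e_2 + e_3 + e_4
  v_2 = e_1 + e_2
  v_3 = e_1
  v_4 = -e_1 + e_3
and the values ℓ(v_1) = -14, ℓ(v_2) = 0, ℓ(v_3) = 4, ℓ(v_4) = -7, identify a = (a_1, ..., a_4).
a = (4, -4, -3, -3)

Write a = (a_1, ..., a_4) in the standard basis. For each basis vector v_i, ℓ(v_i) = <v_i, a> is a linear equation in the a_j's. Collect the n equations into a matrix system V a = ℓ, where row i of V is v_i (expressed in the standard basis). Since V is invertible (lower-triangular with 1s on the diagonal, up to permutation), solve by back-substitution:
  V =
[[-1, 1, 1, 1],
 [1, 1, 0, 0],
 [1, 0, 0, 0],
 [-1, 0, 1, 0]]
  V a = (-14, 0, 4, -7)
Solving gives a = (4, -4, -3, -3).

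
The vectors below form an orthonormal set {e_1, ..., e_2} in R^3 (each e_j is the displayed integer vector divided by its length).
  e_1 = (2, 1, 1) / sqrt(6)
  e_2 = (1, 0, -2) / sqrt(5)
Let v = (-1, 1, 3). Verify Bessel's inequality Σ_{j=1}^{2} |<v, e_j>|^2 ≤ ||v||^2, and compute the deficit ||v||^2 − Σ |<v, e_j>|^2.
Σ |<v, e_j>|^2 = 157/15; ||v||^2 = 11; deficit = 8/15

Write each e_j = u_j / sqrt(<u_j, u_j>) where u_j is the displayed integer vector. Then <v, e_j> = <v, u_j> / sqrt(<u_j, u_j>), so |<v, e_j>|^2 = <v, u_j>^2 / <u_j, u_j>.
Coefficients: <v, e_1> = 2/sqrt(6), <v, e_2> = -7/sqrt(5).
Square and sum: Σ |<v, e_j>|^2 = 157/15.
Compute ||v||^2 = v·v = 11.
Deficit = 11 − 157/15 = 8/15 ≥ 0, confirming Bessel's inequality. (The deficit equals ||v − Σ <v,e_j> e_j||^2, the squared distance from v to span{e_j}.)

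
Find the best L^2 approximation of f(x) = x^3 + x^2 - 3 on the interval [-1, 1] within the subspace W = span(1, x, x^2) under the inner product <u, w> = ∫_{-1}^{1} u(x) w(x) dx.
g(x) = x^2 + 3*x/5 - 3

The best approximation g ∈ W is the orthogonal projection of f onto W. Writing g = a_0 + a_1 x + a_2 x^2, the coefficients solve the normal equations G · a = b where
  G_{ij} = <φ_i, φ_j> and b_i = <f, φ_i>, with φ_0 = 1, φ_1 = x, φ_2 = x^2.
G =
  [2, 0, 2/3]
  [0, 2/3, 0]
  [2/3, 0, 2/5],
b = (-16/3, 2/5, -8/5).
Solving gives a_0 = -3, a_1 = 3/5, a_2 = 1, so
  g(x) = x^2 + 3*x/5 - 3.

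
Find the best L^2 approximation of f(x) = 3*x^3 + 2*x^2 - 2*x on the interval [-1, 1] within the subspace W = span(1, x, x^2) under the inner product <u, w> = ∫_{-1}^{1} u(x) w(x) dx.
g(x) = 2*x^2 - x/5

The best approximation g ∈ W is the orthogonal projection of f onto W. Writing g = a_0 + a_1 x + a_2 x^2, the coefficients solve the normal equations G · a = b where
  G_{ij} = <φ_i, φ_j> and b_i = <f, φ_i>, with φ_0 = 1, φ_1 = x, φ_2 = x^2.
G =
  [2, 0, 2/3]
  [0, 2/3, 0]
  [2/3, 0, 2/5],
b = (4/3, -2/15, 4/5).
Solving gives a_0 = 0, a_1 = -1/5, a_2 = 2, so
  g(x) = 2*x^2 - x/5.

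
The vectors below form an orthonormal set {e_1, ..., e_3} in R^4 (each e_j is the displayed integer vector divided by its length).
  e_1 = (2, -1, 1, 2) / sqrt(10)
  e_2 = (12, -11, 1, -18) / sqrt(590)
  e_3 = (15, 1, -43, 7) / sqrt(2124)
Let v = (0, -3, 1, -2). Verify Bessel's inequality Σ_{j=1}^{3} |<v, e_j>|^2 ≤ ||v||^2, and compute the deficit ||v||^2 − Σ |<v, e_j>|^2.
Σ |<v, e_j>|^2 = 10; ||v||^2 = 14; deficit = 4

Write each e_j = u_j / sqrt(<u_j, u_j>) where u_j is the displayed integer vector. Then <v, e_j> = <v, u_j> / sqrt(<u_j, u_j>), so |<v, e_j>|^2 = <v, u_j>^2 / <u_j, u_j>.
Coefficients: <v, e_1> = 0/sqrt(10), <v, e_2> = 70/sqrt(590), <v, e_3> = -60/sqrt(2124).
Square and sum: Σ |<v, e_j>|^2 = 10.
Compute ||v||^2 = v·v = 14.
Deficit = 14 − 10 = 4 ≥ 0, confirming Bessel's inequality. (The deficit equals ||v − Σ <v,e_j> e_j||^2, the squared distance from v to span{e_j}.)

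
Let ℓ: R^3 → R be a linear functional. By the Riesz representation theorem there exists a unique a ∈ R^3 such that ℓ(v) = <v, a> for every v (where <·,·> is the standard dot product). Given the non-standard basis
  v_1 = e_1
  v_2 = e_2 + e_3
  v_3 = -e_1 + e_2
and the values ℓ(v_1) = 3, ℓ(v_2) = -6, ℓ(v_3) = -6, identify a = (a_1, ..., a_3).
a = (3, -3, -3)

Write a = (a_1, ..., a_3) in the standard basis. For each basis vector v_i, ℓ(v_i) = <v_i, a> is a linear equation in the a_j's. Collect the n equations into a matrix system V a = ℓ, where row i of V is v_i (expressed in the standard basis). Since V is invertible (lower-triangular with 1s on the diagonal, up to permutation), solve by back-substitution:
  V =
[[1, 0, 0],
 [0, 1, 1],
 [-1, 1, 0]]
  V a = (3, -6, -6)
Solving gives a = (3, -3, -3).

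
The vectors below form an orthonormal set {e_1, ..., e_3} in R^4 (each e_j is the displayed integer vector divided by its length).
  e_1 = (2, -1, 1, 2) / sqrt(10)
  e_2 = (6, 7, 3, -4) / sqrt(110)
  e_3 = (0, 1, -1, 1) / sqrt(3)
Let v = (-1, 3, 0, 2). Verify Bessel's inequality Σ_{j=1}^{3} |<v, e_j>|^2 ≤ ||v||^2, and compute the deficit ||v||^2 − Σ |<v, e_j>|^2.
Σ |<v, e_j>|^2 = 293/33; ||v||^2 = 14; deficit = 169/33

Write each e_j = u_j / sqrt(<u_j, u_j>) where u_j is the displayed integer vector. Then <v, e_j> = <v, u_j> / sqrt(<u_j, u_j>), so |<v, e_j>|^2 = <v, u_j>^2 / <u_j, u_j>.
Coefficients: <v, e_1> = -1/sqrt(10), <v, e_2> = 7/sqrt(110), <v, e_3> = 5/sqrt(3).
Square and sum: Σ |<v, e_j>|^2 = 293/33.
Compute ||v||^2 = v·v = 14.
Deficit = 14 − 293/33 = 169/33 ≥ 0, confirming Bessel's inequality. (The deficit equals ||v − Σ <v,e_j> e_j||^2, the squared distance from v to span{e_j}.)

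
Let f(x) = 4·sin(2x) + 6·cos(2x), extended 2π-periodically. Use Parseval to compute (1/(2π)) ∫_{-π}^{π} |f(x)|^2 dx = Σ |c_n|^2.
Σ |c_n|^2 = 26

Expand |f|^2 and use orthogonality of {sin(nx), cos(mx)} on [-π, π]:
  ∫_{-π}^{π} sin(nx)^2 dx = π, ∫ cos(mx)^2 dx = π, and cross terms integrate to 0.
So ∫_{-π}^{π} f(x)^2 dx = 4^2 · π + 6^2 · π = (16 + 36)π.
Divide by 2π: (16 + 36)/2 = 26.
By Parseval, this equals Σ |c_n|^2.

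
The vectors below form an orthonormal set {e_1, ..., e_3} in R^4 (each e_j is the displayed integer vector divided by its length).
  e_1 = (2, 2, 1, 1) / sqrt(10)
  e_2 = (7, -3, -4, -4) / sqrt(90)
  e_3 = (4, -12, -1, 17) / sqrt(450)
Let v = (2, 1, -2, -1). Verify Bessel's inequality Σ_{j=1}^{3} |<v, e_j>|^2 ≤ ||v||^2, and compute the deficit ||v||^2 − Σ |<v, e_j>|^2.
Σ |<v, e_j>|^2 = 379/50; ||v||^2 = 10; deficit = 121/50

Write each e_j = u_j / sqrt(<u_j, u_j>) where u_j is the displayed integer vector. Then <v, e_j> = <v, u_j> / sqrt(<u_j, u_j>), so |<v, e_j>|^2 = <v, u_j>^2 / <u_j, u_j>.
Coefficients: <v, e_1> = 3/sqrt(10), <v, e_2> = 23/sqrt(90), <v, e_3> = -19/sqrt(450).
Square and sum: Σ |<v, e_j>|^2 = 379/50.
Compute ||v||^2 = v·v = 10.
Deficit = 10 − 379/50 = 121/50 ≥ 0, confirming Bessel's inequality. (The deficit equals ||v − Σ <v,e_j> e_j||^2, the squared distance from v to span{e_j}.)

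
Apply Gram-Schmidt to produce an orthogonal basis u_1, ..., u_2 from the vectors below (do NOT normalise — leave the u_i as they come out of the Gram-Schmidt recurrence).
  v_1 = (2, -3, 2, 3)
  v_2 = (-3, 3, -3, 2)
Orthogonal basis:
  u_1 = (2, -3, 2, 3)
  u_2 = (-24/13, 33/26, -24/13, 97/26)

Apply the Gram-Schmidt recurrence
  u_1 = v_1
  u_i = v_i − Σ_{j<i} ((v_i · u_j) / (u_j · u_j)) · u_j.

Step by step this gives:
  u_1 = (2, -3, 2, 3)
  u_2 = (-24/13, 33/26, -24/13, 97/26)

Orthogonality check:
  u_2 · u_1 = 0 (should be 0)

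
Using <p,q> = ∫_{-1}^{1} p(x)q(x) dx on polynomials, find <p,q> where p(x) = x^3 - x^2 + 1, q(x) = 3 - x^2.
<p,q> = 56/15

Expand the product: p(x)·q(x) = -x^5 + x^4 + 3*x^3 - 4*x^2 + 3.
∫_{-1}^{1} of each monomial x^k gives [2/(k+1) if k even, 0 if k odd]. Integrating term-by-term (or equivalently evaluating the antiderivative F(x) = -x^6/6 + x^5/5 + 3*x^4/4 - 4*x^3/3 + 3*x at the endpoints):
  F(1) − F(−1) = 49/20 − (-77/60) = 56/15.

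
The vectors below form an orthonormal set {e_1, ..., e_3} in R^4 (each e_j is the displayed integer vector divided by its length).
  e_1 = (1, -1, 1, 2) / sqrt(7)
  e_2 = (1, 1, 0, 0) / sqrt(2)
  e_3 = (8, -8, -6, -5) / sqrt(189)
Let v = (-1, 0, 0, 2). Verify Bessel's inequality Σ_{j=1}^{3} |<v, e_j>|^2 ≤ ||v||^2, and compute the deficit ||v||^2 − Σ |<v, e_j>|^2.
Σ |<v, e_j>|^2 = 7/2; ||v||^2 = 5; deficit = 3/2

Write each e_j = u_j / sqrt(<u_j, u_j>) where u_j is the displayed integer vector. Then <v, e_j> = <v, u_j> / sqrt(<u_j, u_j>), so |<v, e_j>|^2 = <v, u_j>^2 / <u_j, u_j>.
Coefficients: <v, e_1> = 3/sqrt(7), <v, e_2> = -1/sqrt(2), <v, e_3> = -18/sqrt(189).
Square and sum: Σ |<v, e_j>|^2 = 7/2.
Compute ||v||^2 = v·v = 5.
Deficit = 5 − 7/2 = 3/2 ≥ 0, confirming Bessel's inequality. (The deficit equals ||v − Σ <v,e_j> e_j||^2, the squared distance from v to span{e_j}.)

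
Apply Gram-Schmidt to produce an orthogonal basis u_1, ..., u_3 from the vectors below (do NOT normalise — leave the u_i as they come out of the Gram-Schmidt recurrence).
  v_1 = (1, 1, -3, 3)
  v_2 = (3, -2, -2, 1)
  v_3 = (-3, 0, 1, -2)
Orthogonal basis:
  u_1 = (1, 1, -3, 3)
  u_2 = (5/2, -5/2, -1/2, -1/2)
  u_3 = (-137/130, -97/130, -139/130, -61/130)

Apply the Gram-Schmidt recurrence
  u_1 = v_1
  u_i = v_i − Σ_{j<i} ((v_i · u_j) / (u_j · u_j)) · u_j.

Step by step this gives:
  u_1 = (1, 1, -3, 3)
  u_2 = (5/2, -5/2, -1/2, -1/2)
  u_3 = (-137/130, -97/130, -139/130, -61/130)

Orthogonality check:
  u_2 · u_1 = 0 (should be 0)
  u_3 · u_1 = 0 (should be 0)
  u_3 · u_2 = 0 (should be 0)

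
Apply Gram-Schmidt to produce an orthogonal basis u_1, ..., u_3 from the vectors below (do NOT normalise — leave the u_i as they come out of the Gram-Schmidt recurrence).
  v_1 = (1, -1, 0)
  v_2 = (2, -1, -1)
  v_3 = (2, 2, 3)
Orthogonal basis:
  u_1 = (1, -1, 0)
  u_2 = (1/2, 1/2, -1)
  u_3 = (7/3, 7/3, 7/3)

Apply the Gram-Schmidt recurrence
  u_1 = v_1
  u_i = v_i − Σ_{j<i} ((v_i · u_j) / (u_j · u_j)) · u_j.

Step by step this gives:
  u_1 = (1, -1, 0)
  u_2 = (1/2, 1/2, -1)
  u_3 = (7/3, 7/3, 7/3)

Orthogonality check:
  u_2 · u_1 = 0 (should be 0)
  u_3 · u_1 = 0 (should be 0)
  u_3 · u_2 = 0 (should be 0)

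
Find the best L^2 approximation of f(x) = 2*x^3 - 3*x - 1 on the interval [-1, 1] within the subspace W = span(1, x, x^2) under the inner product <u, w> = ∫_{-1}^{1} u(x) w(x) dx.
g(x) = -9*x/5 - 1

The best approximation g ∈ W is the orthogonal projection of f onto W. Writing g = a_0 + a_1 x + a_2 x^2, the coefficients solve the normal equations G · a = b where
  G_{ij} = <φ_i, φ_j> and b_i = <f, φ_i>, with φ_0 = 1, φ_1 = x, φ_2 = x^2.
G =
  [2, 0, 2/3]
  [0, 2/3, 0]
  [2/3, 0, 2/5],
b = (-2, -6/5, -2/3).
Solving gives a_0 = -1, a_1 = -9/5, a_2 = 0, so
  g(x) = -9*x/5 - 1.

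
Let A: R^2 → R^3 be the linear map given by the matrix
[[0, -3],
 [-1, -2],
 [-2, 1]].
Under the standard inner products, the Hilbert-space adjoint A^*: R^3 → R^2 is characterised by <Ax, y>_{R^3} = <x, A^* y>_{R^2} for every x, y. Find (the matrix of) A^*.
A^* = A^T =
[[0, -1, -2],
 [-3, -2, 1]]

For real matrices with standard dot products, the defining identity <Ax, y> = <x, A^* y> gives (Ax)^T y = x^T (A^*) y, i.e. x^T A^T y = x^T (A^*) y. Since this holds for all x, y, we must have A^* = A^T. Therefore
A^* =
[[0, -1, -2],
 [-3, -2, 1]].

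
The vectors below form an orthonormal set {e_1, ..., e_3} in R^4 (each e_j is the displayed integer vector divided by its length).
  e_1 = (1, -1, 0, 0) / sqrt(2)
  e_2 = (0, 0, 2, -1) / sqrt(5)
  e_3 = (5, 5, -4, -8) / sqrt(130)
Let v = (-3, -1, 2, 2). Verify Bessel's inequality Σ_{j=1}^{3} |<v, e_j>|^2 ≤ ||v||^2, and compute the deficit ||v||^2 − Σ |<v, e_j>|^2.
Σ |<v, e_j>|^2 = 230/13; ||v||^2 = 18; deficit = 4/13

Write each e_j = u_j / sqrt(<u_j, u_j>) where u_j is the displayed integer vector. Then <v, e_j> = <v, u_j> / sqrt(<u_j, u_j>), so |<v, e_j>|^2 = <v, u_j>^2 / <u_j, u_j>.
Coefficients: <v, e_1> = -2/sqrt(2), <v, e_2> = 2/sqrt(5), <v, e_3> = -44/sqrt(130).
Square and sum: Σ |<v, e_j>|^2 = 230/13.
Compute ||v||^2 = v·v = 18.
Deficit = 18 − 230/13 = 4/13 ≥ 0, confirming Bessel's inequality. (The deficit equals ||v − Σ <v,e_j> e_j||^2, the squared distance from v to span{e_j}.)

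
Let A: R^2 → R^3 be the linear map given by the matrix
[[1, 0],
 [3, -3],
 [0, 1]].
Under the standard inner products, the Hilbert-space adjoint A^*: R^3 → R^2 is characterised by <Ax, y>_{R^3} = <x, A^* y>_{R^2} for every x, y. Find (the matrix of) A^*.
A^* = A^T =
[[1, 3, 0],
 [0, -3, 1]]

For real matrices with standard dot products, the defining identity <Ax, y> = <x, A^* y> gives (Ax)^T y = x^T (A^*) y, i.e. x^T A^T y = x^T (A^*) y. Since this holds for all x, y, we must have A^* = A^T. Therefore
A^* =
[[1, 3, 0],
 [0, -3, 1]].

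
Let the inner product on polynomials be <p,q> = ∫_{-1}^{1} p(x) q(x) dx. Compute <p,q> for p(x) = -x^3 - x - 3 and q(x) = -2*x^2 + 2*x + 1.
<p,q> = -62/15

Expand the product: p(x)·q(x) = 2*x^5 - 2*x^4 + x^3 + 4*x^2 - 7*x - 3.
∫_{-1}^{1} of each monomial x^k gives [2/(k+1) if k even, 0 if k odd]. Integrating term-by-term (or equivalently evaluating the antiderivative F(x) = x^6/3 - 2*x^5/5 + x^4/4 + 4*x^3/3 - 7*x^2/2 - 3*x at the endpoints):
  F(1) − F(−1) = -299/60 − (-17/20) = -62/15.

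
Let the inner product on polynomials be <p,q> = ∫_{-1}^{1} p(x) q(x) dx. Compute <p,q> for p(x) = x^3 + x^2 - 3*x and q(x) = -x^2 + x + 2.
<p,q> = -2/3

Expand the product: p(x)·q(x) = -x^5 + 6*x^3 - x^2 - 6*x.
∫_{-1}^{1} of each monomial x^k gives [2/(k+1) if k even, 0 if k odd]. Integrating term-by-term (or equivalently evaluating the antiderivative F(x) = -x^6/6 + 3*x^4/2 - x^3/3 - 3*x^2 at the endpoints):
  F(1) − F(−1) = -2 − (-4/3) = -2/3.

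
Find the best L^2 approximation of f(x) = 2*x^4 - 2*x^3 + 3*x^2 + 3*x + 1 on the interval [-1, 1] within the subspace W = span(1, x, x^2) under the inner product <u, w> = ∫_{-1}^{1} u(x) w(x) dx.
g(x) = 33*x^2/7 + 9*x/5 + 29/35

The best approximation g ∈ W is the orthogonal projection of f onto W. Writing g = a_0 + a_1 x + a_2 x^2, the coefficients solve the normal equations G · a = b where
  G_{ij} = <φ_i, φ_j> and b_i = <f, φ_i>, with φ_0 = 1, φ_1 = x, φ_2 = x^2.
G =
  [2, 0, 2/3]
  [0, 2/3, 0]
  [2/3, 0, 2/5],
b = (24/5, 6/5, 256/105).
Solving gives a_0 = 29/35, a_1 = 9/5, a_2 = 33/7, so
  g(x) = 33*x^2/7 + 9*x/5 + 29/35.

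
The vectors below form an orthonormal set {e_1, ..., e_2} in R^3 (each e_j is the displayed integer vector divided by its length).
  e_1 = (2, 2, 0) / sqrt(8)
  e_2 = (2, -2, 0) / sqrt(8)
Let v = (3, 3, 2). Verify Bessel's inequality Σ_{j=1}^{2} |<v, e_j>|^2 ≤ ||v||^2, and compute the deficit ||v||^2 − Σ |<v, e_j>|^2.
Σ |<v, e_j>|^2 = 18; ||v||^2 = 22; deficit = 4

Write each e_j = u_j / sqrt(<u_j, u_j>) where u_j is the displayed integer vector. Then <v, e_j> = <v, u_j> / sqrt(<u_j, u_j>), so |<v, e_j>|^2 = <v, u_j>^2 / <u_j, u_j>.
Coefficients: <v, e_1> = 12/sqrt(8), <v, e_2> = 0/sqrt(8).
Square and sum: Σ |<v, e_j>|^2 = 18.
Compute ||v||^2 = v·v = 22.
Deficit = 22 − 18 = 4 ≥ 0, confirming Bessel's inequality. (The deficit equals ||v − Σ <v,e_j> e_j||^2, the squared distance from v to span{e_j}.)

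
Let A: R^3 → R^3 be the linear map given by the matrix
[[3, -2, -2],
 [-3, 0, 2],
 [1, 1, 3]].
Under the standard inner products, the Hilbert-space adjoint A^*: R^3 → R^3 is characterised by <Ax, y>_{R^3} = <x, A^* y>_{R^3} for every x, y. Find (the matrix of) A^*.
A^* = A^T =
[[3, -3, 1],
 [-2, 0, 1],
 [-2, 2, 3]]

For real matrices with standard dot products, the defining identity <Ax, y> = <x, A^* y> gives (Ax)^T y = x^T (A^*) y, i.e. x^T A^T y = x^T (A^*) y. Since this holds for all x, y, we must have A^* = A^T. Therefore
A^* =
[[3, -3, 1],
 [-2, 0, 1],
 [-2, 2, 3]].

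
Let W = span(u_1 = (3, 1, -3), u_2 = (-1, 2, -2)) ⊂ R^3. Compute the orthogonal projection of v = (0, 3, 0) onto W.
proj_W(v) = (-54/73, 195/146, -189/146)

Set up U = [u_1 | ... | u_2] ∈ R^(3×2). The projector onto W = col(U) is P = U (U^T U)^(-1) U^T.
Compute U^T U =
  [19, 5]
  [5, 9],
and U^T v = (3, 6).
Solve U^T U · c = U^T v for the coefficients: c = (-3/146, 99/146). The projection is proj_W(v) = U c.
Check: (v - proj_W(v)) · u_1 = 0  (should be 0).
Check: (v - proj_W(v)) · u_2 = 0  (should be 0).
Result: proj_W(v) = (-54/73, 195/146, -189/146).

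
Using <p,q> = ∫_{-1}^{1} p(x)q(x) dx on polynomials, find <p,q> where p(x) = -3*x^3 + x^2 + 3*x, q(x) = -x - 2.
<p,q> = -32/15

Expand the product: p(x)·q(x) = 3*x^4 + 5*x^3 - 5*x^2 - 6*x.
∫_{-1}^{1} of each monomial x^k gives [2/(k+1) if k even, 0 if k odd]. Integrating term-by-term (or equivalently evaluating the antiderivative F(x) = 3*x^5/5 + 5*x^4/4 - 5*x^3/3 - 3*x^2 at the endpoints):
  F(1) − F(−1) = -169/60 − (-41/60) = -32/15.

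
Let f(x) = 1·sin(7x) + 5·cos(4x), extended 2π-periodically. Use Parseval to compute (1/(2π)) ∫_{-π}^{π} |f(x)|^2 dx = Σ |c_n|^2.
Σ |c_n|^2 = 13

Expand |f|^2 and use orthogonality of {sin(nx), cos(mx)} on [-π, π]:
  ∫_{-π}^{π} sin(nx)^2 dx = π, ∫ cos(mx)^2 dx = π, and cross terms integrate to 0.
So ∫_{-π}^{π} f(x)^2 dx = 1^2 · π + 5^2 · π = (1 + 25)π.
Divide by 2π: (1 + 25)/2 = 13.
By Parseval, this equals Σ |c_n|^2.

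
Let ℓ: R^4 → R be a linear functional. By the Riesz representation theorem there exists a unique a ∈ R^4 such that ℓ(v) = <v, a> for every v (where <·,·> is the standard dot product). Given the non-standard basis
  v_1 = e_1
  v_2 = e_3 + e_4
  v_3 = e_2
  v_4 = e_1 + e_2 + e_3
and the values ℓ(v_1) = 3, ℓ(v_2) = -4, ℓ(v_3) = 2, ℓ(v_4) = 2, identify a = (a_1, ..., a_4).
a = (3, 2, -3, -1)

Write a = (a_1, ..., a_4) in the standard basis. For each basis vector v_i, ℓ(v_i) = <v_i, a> is a linear equation in the a_j's. Collect the n equations into a matrix system V a = ℓ, where row i of V is v_i (expressed in the standard basis). Since V is invertible (lower-triangular with 1s on the diagonal, up to permutation), solve by back-substitution:
  V =
[[1, 0, 0, 0],
 [0, 0, 1, 1],
 [0, 1, 0, 0],
 [1, 1, 1, 0]]
  V a = (3, -4, 2, 2)
Solving gives a = (3, 2, -3, -1).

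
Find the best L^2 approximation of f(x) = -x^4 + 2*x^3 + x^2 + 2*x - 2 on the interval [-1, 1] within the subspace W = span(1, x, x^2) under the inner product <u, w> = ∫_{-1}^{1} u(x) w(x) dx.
g(x) = x^2/7 + 16*x/5 - 67/35

The best approximation g ∈ W is the orthogonal projection of f onto W. Writing g = a_0 + a_1 x + a_2 x^2, the coefficients solve the normal equations G · a = b where
  G_{ij} = <φ_i, φ_j> and b_i = <f, φ_i>, with φ_0 = 1, φ_1 = x, φ_2 = x^2.
G =
  [2, 0, 2/3]
  [0, 2/3, 0]
  [2/3, 0, 2/5],
b = (-56/15, 32/15, -128/105).
Solving gives a_0 = -67/35, a_1 = 16/5, a_2 = 1/7, so
  g(x) = x^2/7 + 16*x/5 - 67/35.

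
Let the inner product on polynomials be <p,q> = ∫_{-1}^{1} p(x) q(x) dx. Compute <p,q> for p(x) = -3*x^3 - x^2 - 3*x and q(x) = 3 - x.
<p,q> = 6/5

Expand the product: p(x)·q(x) = 3*x^4 - 8*x^3 - 9*x.
∫_{-1}^{1} of each monomial x^k gives [2/(k+1) if k even, 0 if k odd]. Integrating term-by-term (or equivalently evaluating the antiderivative F(x) = 3*x^5/5 - 2*x^4 - 9*x^2/2 at the endpoints):
  F(1) − F(−1) = -59/10 − (-71/10) = 6/5.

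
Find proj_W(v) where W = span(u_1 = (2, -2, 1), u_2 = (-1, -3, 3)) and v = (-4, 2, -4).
proj_W(v) = (-199/61, 227/61, -124/61)

Set up U = [u_1 | ... | u_2] ∈ R^(3×2). The projector onto W = col(U) is P = U (U^T U)^(-1) U^T.
Compute U^T U =
  [9, 7]
  [7, 19],
and U^T v = (-16, -14).
Solve U^T U · c = U^T v for the coefficients: c = (-103/61, -7/61). The projection is proj_W(v) = U c.
Check: (v - proj_W(v)) · u_1 = 0  (should be 0).
Check: (v - proj_W(v)) · u_2 = 0  (should be 0).
Result: proj_W(v) = (-199/61, 227/61, -124/61).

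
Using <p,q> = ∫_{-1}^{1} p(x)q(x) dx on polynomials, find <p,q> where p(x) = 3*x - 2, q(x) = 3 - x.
<p,q> = -14

Expand the product: p(x)·q(x) = -3*x^2 + 11*x - 6.
∫_{-1}^{1} of each monomial x^k gives [2/(k+1) if k even, 0 if k odd]. Integrating term-by-term (or equivalently evaluating the antiderivative F(x) = -x^3 + 11*x^2/2 - 6*x at the endpoints):
  F(1) − F(−1) = -3/2 − (25/2) = -14.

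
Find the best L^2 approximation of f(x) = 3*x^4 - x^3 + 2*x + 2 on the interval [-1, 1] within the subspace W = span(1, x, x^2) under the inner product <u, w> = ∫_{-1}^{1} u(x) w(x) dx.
g(x) = 18*x^2/7 + 7*x/5 + 61/35

The best approximation g ∈ W is the orthogonal projection of f onto W. Writing g = a_0 + a_1 x + a_2 x^2, the coefficients solve the normal equations G · a = b where
  G_{ij} = <φ_i, φ_j> and b_i = <f, φ_i>, with φ_0 = 1, φ_1 = x, φ_2 = x^2.
G =
  [2, 0, 2/3]
  [0, 2/3, 0]
  [2/3, 0, 2/5],
b = (26/5, 14/15, 46/21).
Solving gives a_0 = 61/35, a_1 = 7/5, a_2 = 18/7, so
  g(x) = 18*x^2/7 + 7*x/5 + 61/35.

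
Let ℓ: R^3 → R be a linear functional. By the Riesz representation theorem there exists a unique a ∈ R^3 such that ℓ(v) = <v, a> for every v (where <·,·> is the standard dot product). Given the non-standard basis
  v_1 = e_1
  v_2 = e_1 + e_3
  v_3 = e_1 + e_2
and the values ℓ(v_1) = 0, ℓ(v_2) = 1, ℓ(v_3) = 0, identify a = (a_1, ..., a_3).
a = (0, 0, 1)

Write a = (a_1, ..., a_3) in the standard basis. For each basis vector v_i, ℓ(v_i) = <v_i, a> is a linear equation in the a_j's. Collect the n equations into a matrix system V a = ℓ, where row i of V is v_i (expressed in the standard basis). Since V is invertible (lower-triangular with 1s on the diagonal, up to permutation), solve by back-substitution:
  V =
[[1, 0, 0],
 [1, 0, 1],
 [1, 1, 0]]
  V a = (0, 1, 0)
Solving gives a = (0, 0, 1).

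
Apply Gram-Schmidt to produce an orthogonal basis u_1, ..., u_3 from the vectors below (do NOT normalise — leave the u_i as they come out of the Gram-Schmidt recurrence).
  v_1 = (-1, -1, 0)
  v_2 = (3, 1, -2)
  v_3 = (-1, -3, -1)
Orthogonal basis:
  u_1 = (-1, -1, 0)
  u_2 = (1, -1, -2)
  u_3 = (1/3, -1/3, 1/3)

Apply the Gram-Schmidt recurrence
  u_1 = v_1
  u_i = v_i − Σ_{j<i} ((v_i · u_j) / (u_j · u_j)) · u_j.

Step by step this gives:
  u_1 = (-1, -1, 0)
  u_2 = (1, -1, -2)
  u_3 = (1/3, -1/3, 1/3)

Orthogonality check:
  u_2 · u_1 = 0 (should be 0)
  u_3 · u_1 = 0 (should be 0)
  u_3 · u_2 = 0 (should be 0)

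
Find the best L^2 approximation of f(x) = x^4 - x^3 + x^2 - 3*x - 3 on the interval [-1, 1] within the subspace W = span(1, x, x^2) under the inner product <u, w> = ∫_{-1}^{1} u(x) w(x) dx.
g(x) = 13*x^2/7 - 18*x/5 - 108/35

The best approximation g ∈ W is the orthogonal projection of f onto W. Writing g = a_0 + a_1 x + a_2 x^2, the coefficients solve the normal equations G · a = b where
  G_{ij} = <φ_i, φ_j> and b_i = <f, φ_i>, with φ_0 = 1, φ_1 = x, φ_2 = x^2.
G =
  [2, 0, 2/3]
  [0, 2/3, 0]
  [2/3, 0, 2/5],
b = (-74/15, -12/5, -46/35).
Solving gives a_0 = -108/35, a_1 = -18/5, a_2 = 13/7, so
  g(x) = 13*x^2/7 - 18*x/5 - 108/35.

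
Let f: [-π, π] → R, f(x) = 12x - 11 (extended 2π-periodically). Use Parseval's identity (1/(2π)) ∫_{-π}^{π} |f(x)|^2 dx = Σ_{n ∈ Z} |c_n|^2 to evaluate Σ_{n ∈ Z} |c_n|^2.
Σ |c_n|^2 = 48π^2 + 121

Expand and integrate term by term over [-π, π]:
  ∫ (12x)^2 dx = 144·(2π^3/3); ∫ 2·12·(-11)·x dx = 0 (odd integrand); ∫ (-11)^2 dx = 121·2π.
So (1/(2π)) ∫_{-π}^{π} (12x - 11)^2 dx = 144π^2/3 + 121 = 48π^2 + 121.
Parseval ⇒ Σ |c_n|^2 = 48π^2 + 121.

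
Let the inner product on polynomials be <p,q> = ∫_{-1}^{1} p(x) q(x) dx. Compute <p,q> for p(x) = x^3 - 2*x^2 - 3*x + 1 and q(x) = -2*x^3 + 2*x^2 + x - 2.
<p,q> = -48/35

Expand the product: p(x)·q(x) = -2*x^6 + 6*x^5 + 3*x^4 - 12*x^3 + 3*x^2 + 7*x - 2.
∫_{-1}^{1} of each monomial x^k gives [2/(k+1) if k even, 0 if k odd]. Integrating term-by-term (or equivalently evaluating the antiderivative F(x) = -2*x^7/7 + x^6 + 3*x^5/5 - 3*x^4 + x^3 + 7*x^2/2 - 2*x at the endpoints):
  F(1) − F(−1) = 57/70 − (153/70) = -48/35.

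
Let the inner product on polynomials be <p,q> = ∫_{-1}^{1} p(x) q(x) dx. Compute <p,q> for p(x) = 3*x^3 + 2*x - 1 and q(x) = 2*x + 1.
<p,q> = 46/15

Expand the product: p(x)·q(x) = 6*x^4 + 3*x^3 + 4*x^2 - 1.
∫_{-1}^{1} of each monomial x^k gives [2/(k+1) if k even, 0 if k odd]. Integrating term-by-term (or equivalently evaluating the antiderivative F(x) = 6*x^5/5 + 3*x^4/4 + 4*x^3/3 - x at the endpoints):
  F(1) − F(−1) = 137/60 − (-47/60) = 46/15.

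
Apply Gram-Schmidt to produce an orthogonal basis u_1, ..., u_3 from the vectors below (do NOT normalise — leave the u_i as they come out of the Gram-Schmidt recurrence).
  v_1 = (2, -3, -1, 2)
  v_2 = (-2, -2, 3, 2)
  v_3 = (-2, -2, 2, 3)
Orthogonal basis:
  u_1 = (2, -3, -1, 2)
  u_2 = (-7/3, -3/2, 19/6, 5/3)
  u_3 = (-62/123, 16/41, -74/123, 97/123)

Apply the Gram-Schmidt recurrence
  u_1 = v_1
  u_i = v_i − Σ_{j<i} ((v_i · u_j) / (u_j · u_j)) · u_j.

Step by step this gives:
  u_1 = (2, -3, -1, 2)
  u_2 = (-7/3, -3/2, 19/6, 5/3)
  u_3 = (-62/123, 16/41, -74/123, 97/123)

Orthogonality check:
  u_2 · u_1 = 0 (should be 0)
  u_3 · u_1 = 0 (should be 0)
  u_3 · u_2 = 0 (should be 0)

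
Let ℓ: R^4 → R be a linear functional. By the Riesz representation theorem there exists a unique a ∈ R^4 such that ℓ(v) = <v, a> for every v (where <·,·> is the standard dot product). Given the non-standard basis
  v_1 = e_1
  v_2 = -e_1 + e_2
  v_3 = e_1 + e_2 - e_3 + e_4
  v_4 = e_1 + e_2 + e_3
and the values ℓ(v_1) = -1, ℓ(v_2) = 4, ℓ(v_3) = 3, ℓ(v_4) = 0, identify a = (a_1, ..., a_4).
a = (-1, 3, -2, -1)

Write a = (a_1, ..., a_4) in the standard basis. For each basis vector v_i, ℓ(v_i) = <v_i, a> is a linear equation in the a_j's. Collect the n equations into a matrix system V a = ℓ, where row i of V is v_i (expressed in the standard basis). Since V is invertible (lower-triangular with 1s on the diagonal, up to permutation), solve by back-substitution:
  V =
[[1, 0, 0, 0],
 [-1, 1, 0, 0],
 [1, 1, -1, 1],
 [1, 1, 1, 0]]
  V a = (-1, 4, 3, 0)
Solving gives a = (-1, 3, -2, -1).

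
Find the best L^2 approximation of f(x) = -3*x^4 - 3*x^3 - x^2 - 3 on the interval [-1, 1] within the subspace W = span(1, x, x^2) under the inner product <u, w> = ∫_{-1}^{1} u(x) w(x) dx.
g(x) = -25*x^2/7 - 9*x/5 - 96/35

The best approximation g ∈ W is the orthogonal projection of f onto W. Writing g = a_0 + a_1 x + a_2 x^2, the coefficients solve the normal equations G · a = b where
  G_{ij} = <φ_i, φ_j> and b_i = <f, φ_i>, with φ_0 = 1, φ_1 = x, φ_2 = x^2.
G =
  [2, 0, 2/3]
  [0, 2/3, 0]
  [2/3, 0, 2/5],
b = (-118/15, -6/5, -114/35).
Solving gives a_0 = -96/35, a_1 = -9/5, a_2 = -25/7, so
  g(x) = -25*x^2/7 - 9*x/5 - 96/35.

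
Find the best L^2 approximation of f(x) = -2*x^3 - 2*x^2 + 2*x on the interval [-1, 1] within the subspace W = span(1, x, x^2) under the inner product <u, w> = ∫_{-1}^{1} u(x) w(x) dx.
g(x) = -2*x^2 + 4*x/5

The best approximation g ∈ W is the orthogonal projection of f onto W. Writing g = a_0 + a_1 x + a_2 x^2, the coefficients solve the normal equations G · a = b where
  G_{ij} = <φ_i, φ_j> and b_i = <f, φ_i>, with φ_0 = 1, φ_1 = x, φ_2 = x^2.
G =
  [2, 0, 2/3]
  [0, 2/3, 0]
  [2/3, 0, 2/5],
b = (-4/3, 8/15, -4/5).
Solving gives a_0 = 0, a_1 = 4/5, a_2 = -2, so
  g(x) = -2*x^2 + 4*x/5.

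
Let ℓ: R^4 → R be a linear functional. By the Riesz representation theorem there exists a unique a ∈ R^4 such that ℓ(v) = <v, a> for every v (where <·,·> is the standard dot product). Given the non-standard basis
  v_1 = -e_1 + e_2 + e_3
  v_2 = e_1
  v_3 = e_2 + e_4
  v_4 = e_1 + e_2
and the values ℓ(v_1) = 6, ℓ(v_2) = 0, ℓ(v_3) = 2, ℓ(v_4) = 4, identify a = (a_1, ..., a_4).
a = (0, 4, 2, -2)

Write a = (a_1, ..., a_4) in the standard basis. For each basis vector v_i, ℓ(v_i) = <v_i, a> is a linear equation in the a_j's. Collect the n equations into a matrix system V a = ℓ, where row i of V is v_i (expressed in the standard basis). Since V is invertible (lower-triangular with 1s on the diagonal, up to permutation), solve by back-substitution:
  V =
[[-1, 1, 1, 0],
 [1, 0, 0, 0],
 [0, 1, 0, 1],
 [1, 1, 0, 0]]
  V a = (6, 0, 2, 4)
Solving gives a = (0, 4, 2, -2).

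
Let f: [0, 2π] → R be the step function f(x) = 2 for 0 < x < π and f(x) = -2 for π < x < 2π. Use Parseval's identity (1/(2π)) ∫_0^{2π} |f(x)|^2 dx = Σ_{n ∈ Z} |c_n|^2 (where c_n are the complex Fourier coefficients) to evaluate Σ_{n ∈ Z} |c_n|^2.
Σ |c_n|^2 = 4

Parseval equates the L^2 energy of f (normalised by 1/(2π)) with the ℓ^2 sum of its Fourier coefficients: (1/(2π)) ∫_0^{2π} |f|^2 = Σ |c_n|^2.
Compute the left side: (1/(2π)) [∫_0^π 2^2 dx + ∫_π^{2π} (-2)^2 dx] = (1/(2π)) · (4π + 4π) = (4 + 4)/2 = 4.
So Σ_{n ∈ Z} |c_n|^2 = 4.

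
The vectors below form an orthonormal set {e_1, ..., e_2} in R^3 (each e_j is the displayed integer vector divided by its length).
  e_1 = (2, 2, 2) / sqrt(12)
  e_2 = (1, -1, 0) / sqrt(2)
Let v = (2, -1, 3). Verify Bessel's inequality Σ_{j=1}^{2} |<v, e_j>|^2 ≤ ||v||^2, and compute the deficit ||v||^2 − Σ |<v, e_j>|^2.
Σ |<v, e_j>|^2 = 59/6; ||v||^2 = 14; deficit = 25/6

Write each e_j = u_j / sqrt(<u_j, u_j>) where u_j is the displayed integer vector. Then <v, e_j> = <v, u_j> / sqrt(<u_j, u_j>), so |<v, e_j>|^2 = <v, u_j>^2 / <u_j, u_j>.
Coefficients: <v, e_1> = 8/sqrt(12), <v, e_2> = 3/sqrt(2).
Square and sum: Σ |<v, e_j>|^2 = 59/6.
Compute ||v||^2 = v·v = 14.
Deficit = 14 − 59/6 = 25/6 ≥ 0, confirming Bessel's inequality. (The deficit equals ||v − Σ <v,e_j> e_j||^2, the squared distance from v to span{e_j}.)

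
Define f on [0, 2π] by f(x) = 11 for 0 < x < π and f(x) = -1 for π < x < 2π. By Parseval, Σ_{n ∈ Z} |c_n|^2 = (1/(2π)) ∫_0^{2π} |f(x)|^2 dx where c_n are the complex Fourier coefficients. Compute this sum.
Σ |c_n|^2 = 61

Parseval equates the L^2 energy of f (normalised by 1/(2π)) with the ℓ^2 sum of its Fourier coefficients: (1/(2π)) ∫_0^{2π} |f|^2 = Σ |c_n|^2.
Compute the left side: (1/(2π)) [∫_0^π 11^2 dx + ∫_π^{2π} (-1)^2 dx] = (1/(2π)) · (121π + 1π) = (121 + 1)/2 = 61.
So Σ_{n ∈ Z} |c_n|^2 = 61.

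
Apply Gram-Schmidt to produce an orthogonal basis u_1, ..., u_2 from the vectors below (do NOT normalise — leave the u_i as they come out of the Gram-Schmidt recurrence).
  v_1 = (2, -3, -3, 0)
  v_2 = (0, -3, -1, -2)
Orthogonal basis:
  u_1 = (2, -3, -3, 0)
  u_2 = (-12/11, -15/11, 7/11, -2)

Apply the Gram-Schmidt recurrence
  u_1 = v_1
  u_i = v_i − Σ_{j<i} ((v_i · u_j) / (u_j · u_j)) · u_j.

Step by step this gives:
  u_1 = (2, -3, -3, 0)
  u_2 = (-12/11, -15/11, 7/11, -2)

Orthogonality check:
  u_2 · u_1 = 0 (should be 0)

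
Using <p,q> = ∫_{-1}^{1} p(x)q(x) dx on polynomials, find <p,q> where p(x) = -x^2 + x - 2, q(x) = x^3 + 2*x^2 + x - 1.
<p,q> = 34/15

Expand the product: p(x)·q(x) = -x^5 - x^4 - x^3 - 2*x^2 - 3*x + 2.
∫_{-1}^{1} of each monomial x^k gives [2/(k+1) if k even, 0 if k odd]. Integrating term-by-term (or equivalently evaluating the antiderivative F(x) = -x^6/6 - x^5/5 - x^4/4 - 2*x^3/3 - 3*x^2/2 + 2*x at the endpoints):
  F(1) − F(−1) = -47/60 − (-61/20) = 34/15.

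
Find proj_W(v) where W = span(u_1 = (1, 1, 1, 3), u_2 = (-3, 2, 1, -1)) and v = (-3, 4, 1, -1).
proj_W(v) = (-211/57, 164/57, 89/57, -11/19)

Set up U = [u_1 | ... | u_2] ∈ R^(4×2). The projector onto W = col(U) is P = U (U^T U)^(-1) U^T.
Compute U^T U =
  [12, -3]
  [-3, 15],
and U^T v = (-1, 19).
Solve U^T U · c = U^T v for the coefficients: c = (14/57, 25/19). The projection is proj_W(v) = U c.
Check: (v - proj_W(v)) · u_1 = 0  (should be 0).
Check: (v - proj_W(v)) · u_2 = 0  (should be 0).
Result: proj_W(v) = (-211/57, 164/57, 89/57, -11/19).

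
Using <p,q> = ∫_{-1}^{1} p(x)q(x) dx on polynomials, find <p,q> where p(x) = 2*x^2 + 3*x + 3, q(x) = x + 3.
<p,q> = 24

Expand the product: p(x)·q(x) = 2*x^3 + 9*x^2 + 12*x + 9.
∫_{-1}^{1} of each monomial x^k gives [2/(k+1) if k even, 0 if k odd]. Integrating term-by-term (or equivalently evaluating the antiderivative F(x) = x^4/2 + 3*x^3 + 6*x^2 + 9*x at the endpoints):
  F(1) − F(−1) = 37/2 − (-11/2) = 24.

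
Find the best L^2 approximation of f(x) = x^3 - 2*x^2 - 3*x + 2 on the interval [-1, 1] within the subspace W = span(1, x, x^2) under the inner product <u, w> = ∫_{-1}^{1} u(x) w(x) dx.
g(x) = -2*x^2 - 12*x/5 + 2

The best approximation g ∈ W is the orthogonal projection of f onto W. Writing g = a_0 + a_1 x + a_2 x^2, the coefficients solve the normal equations G · a = b where
  G_{ij} = <φ_i, φ_j> and b_i = <f, φ_i>, with φ_0 = 1, φ_1 = x, φ_2 = x^2.
G =
  [2, 0, 2/3]
  [0, 2/3, 0]
  [2/3, 0, 2/5],
b = (8/3, -8/5, 8/15).
Solving gives a_0 = 2, a_1 = -12/5, a_2 = -2, so
  g(x) = -2*x^2 - 12*x/5 + 2.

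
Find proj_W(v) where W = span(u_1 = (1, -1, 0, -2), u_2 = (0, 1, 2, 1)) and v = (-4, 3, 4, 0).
proj_W(v) = (-1/3, 2, 10/3, 7/3)

Set up U = [u_1 | ... | u_2] ∈ R^(4×2). The projector onto W = col(U) is P = U (U^T U)^(-1) U^T.
Compute U^T U =
  [6, -3]
  [-3, 6],
and U^T v = (-7, 11).
Solve U^T U · c = U^T v for the coefficients: c = (-1/3, 5/3). The projection is proj_W(v) = U c.
Check: (v - proj_W(v)) · u_1 = 0  (should be 0).
Check: (v - proj_W(v)) · u_2 = 0  (should be 0).
Result: proj_W(v) = (-1/3, 2, 10/3, 7/3).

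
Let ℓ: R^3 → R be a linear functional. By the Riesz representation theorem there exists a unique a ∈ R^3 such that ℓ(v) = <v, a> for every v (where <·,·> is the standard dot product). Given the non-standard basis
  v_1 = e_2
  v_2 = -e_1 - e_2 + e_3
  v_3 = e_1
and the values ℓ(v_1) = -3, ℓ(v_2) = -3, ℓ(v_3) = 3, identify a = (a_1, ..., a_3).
a = (3, -3, -3)

Write a = (a_1, ..., a_3) in the standard basis. For each basis vector v_i, ℓ(v_i) = <v_i, a> is a linear equation in the a_j's. Collect the n equations into a matrix system V a = ℓ, where row i of V is v_i (expressed in the standard basis). Since V is invertible (lower-triangular with 1s on the diagonal, up to permutation), solve by back-substitution:
  V =
[[0, 1, 0],
 [-1, -1, 1],
 [1, 0, 0]]
  V a = (-3, -3, 3)
Solving gives a = (3, -3, -3).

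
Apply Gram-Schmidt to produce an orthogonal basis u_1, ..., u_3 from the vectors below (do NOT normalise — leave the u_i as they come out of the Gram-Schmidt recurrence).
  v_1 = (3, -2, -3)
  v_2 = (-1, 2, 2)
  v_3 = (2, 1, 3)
Orthogonal basis:
  u_1 = (3, -2, -3)
  u_2 = (17/22, 9/11, 5/22)
  u_3 = (26/29, -39/29, 52/29)

Apply the Gram-Schmidt recurrence
  u_1 = v_1
  u_i = v_i − Σ_{j<i} ((v_i · u_j) / (u_j · u_j)) · u_j.

Step by step this gives:
  u_1 = (3, -2, -3)
  u_2 = (17/22, 9/11, 5/22)
  u_3 = (26/29, -39/29, 52/29)

Orthogonality check:
  u_2 · u_1 = 0 (should be 0)
  u_3 · u_1 = 0 (should be 0)
  u_3 · u_2 = 0 (should be 0)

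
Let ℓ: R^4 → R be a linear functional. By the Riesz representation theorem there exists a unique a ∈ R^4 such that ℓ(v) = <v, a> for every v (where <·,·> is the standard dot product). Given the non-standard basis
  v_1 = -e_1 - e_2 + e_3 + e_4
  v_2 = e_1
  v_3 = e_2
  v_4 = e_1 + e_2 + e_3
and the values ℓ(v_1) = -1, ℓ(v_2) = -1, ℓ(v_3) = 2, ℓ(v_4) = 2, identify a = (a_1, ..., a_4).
a = (-1, 2, 1, -1)

Write a = (a_1, ..., a_4) in the standard basis. For each basis vector v_i, ℓ(v_i) = <v_i, a> is a linear equation in the a_j's. Collect the n equations into a matrix system V a = ℓ, where row i of V is v_i (expressed in the standard basis). Since V is invertible (lower-triangular with 1s on the diagonal, up to permutation), solve by back-substitution:
  V =
[[-1, -1, 1, 1],
 [1, 0, 0, 0],
 [0, 1, 0, 0],
 [1, 1, 1, 0]]
  V a = (-1, -1, 2, 2)
Solving gives a = (-1, 2, 1, -1).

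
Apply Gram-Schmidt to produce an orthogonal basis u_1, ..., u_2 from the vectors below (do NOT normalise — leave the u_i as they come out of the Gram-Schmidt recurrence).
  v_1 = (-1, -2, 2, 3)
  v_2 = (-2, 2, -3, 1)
Orthogonal basis:
  u_1 = (-1, -2, 2, 3)
  u_2 = (-41/18, 13/9, -22/9, 11/6)

Apply the Gram-Schmidt recurrence
  u_1 = v_1
  u_i = v_i − Σ_{j<i} ((v_i · u_j) / (u_j · u_j)) · u_j.

Step by step this gives:
  u_1 = (-1, -2, 2, 3)
  u_2 = (-41/18, 13/9, -22/9, 11/6)

Orthogonality check:
  u_2 · u_1 = 0 (should be 0)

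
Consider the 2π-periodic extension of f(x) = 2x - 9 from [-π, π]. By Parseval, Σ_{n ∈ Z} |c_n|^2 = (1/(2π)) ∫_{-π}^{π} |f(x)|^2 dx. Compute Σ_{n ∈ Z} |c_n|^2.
Σ |c_n|^2 = 4π^2/3 + 81

Expand and integrate term by term over [-π, π]:
  ∫ (2x)^2 dx = 4·(2π^3/3); ∫ 2·2·(-9)·x dx = 0 (odd integrand); ∫ (-9)^2 dx = 81·2π.
So (1/(2π)) ∫_{-π}^{π} (2x - 9)^2 dx = 4π^2/3 + 81 = 4π^2/3 + 81.
Parseval ⇒ Σ |c_n|^2 = 4π^2/3 + 81.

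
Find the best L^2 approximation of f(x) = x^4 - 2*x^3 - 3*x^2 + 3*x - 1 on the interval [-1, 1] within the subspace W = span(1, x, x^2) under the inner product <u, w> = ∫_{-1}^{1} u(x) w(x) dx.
g(x) = -15*x^2/7 + 9*x/5 - 38/35

The best approximation g ∈ W is the orthogonal projection of f onto W. Writing g = a_0 + a_1 x + a_2 x^2, the coefficients solve the normal equations G · a = b where
  G_{ij} = <φ_i, φ_j> and b_i = <f, φ_i>, with φ_0 = 1, φ_1 = x, φ_2 = x^2.
G =
  [2, 0, 2/3]
  [0, 2/3, 0]
  [2/3, 0, 2/5],
b = (-18/5, 6/5, -166/105).
Solving gives a_0 = -38/35, a_1 = 9/5, a_2 = -15/7, so
  g(x) = -15*x^2/7 + 9*x/5 - 38/35.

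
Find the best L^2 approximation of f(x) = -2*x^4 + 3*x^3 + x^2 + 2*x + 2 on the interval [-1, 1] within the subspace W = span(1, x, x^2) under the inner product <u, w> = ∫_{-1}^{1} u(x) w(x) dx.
g(x) = -5*x^2/7 + 19*x/5 + 76/35

The best approximation g ∈ W is the orthogonal projection of f onto W. Writing g = a_0 + a_1 x + a_2 x^2, the coefficients solve the normal equations G · a = b where
  G_{ij} = <φ_i, φ_j> and b_i = <f, φ_i>, with φ_0 = 1, φ_1 = x, φ_2 = x^2.
G =
  [2, 0, 2/3]
  [0, 2/3, 0]
  [2/3, 0, 2/5],
b = (58/15, 38/15, 122/105).
Solving gives a_0 = 76/35, a_1 = 19/5, a_2 = -5/7, so
  g(x) = -5*x^2/7 + 19*x/5 + 76/35.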